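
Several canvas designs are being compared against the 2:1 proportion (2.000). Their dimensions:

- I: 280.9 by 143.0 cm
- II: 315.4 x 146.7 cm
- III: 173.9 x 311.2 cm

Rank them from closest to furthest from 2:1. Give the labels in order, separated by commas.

I, II, III

Ratios: I = 280.9 / 143.0 ≈ 1.964; II = 315.4 / 146.7 ≈ 2.150; III = 311.2 / 173.9 ≈ 1.790.
|Δ from 2.000|: I 0.036; II 0.150; III 0.210.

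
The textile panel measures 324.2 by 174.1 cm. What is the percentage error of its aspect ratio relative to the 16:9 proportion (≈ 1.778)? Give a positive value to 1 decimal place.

Ratio = 324.2 / 174.1 ≈ 1.8621.
Ideal 16:9 ≈ 1.7778. |1.8621 − 1.7778| / 1.7778 ≈ 4.74% → 4.7%.

4.7%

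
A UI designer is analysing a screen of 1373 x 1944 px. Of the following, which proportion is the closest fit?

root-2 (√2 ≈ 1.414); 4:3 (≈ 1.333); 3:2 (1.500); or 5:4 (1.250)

root-2

1944/1373 ≈ 1.416. Nearest candidates are root-2 (1.414, off by 0.002) and 4:3 (1.333, off by 0.083).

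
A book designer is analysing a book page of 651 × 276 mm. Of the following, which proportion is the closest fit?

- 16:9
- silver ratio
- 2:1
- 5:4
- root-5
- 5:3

silver ratio

651/276 ≈ 2.359. Nearest candidates are silver ratio (2.414, off by 0.055) and root-5 (2.236, off by 0.123).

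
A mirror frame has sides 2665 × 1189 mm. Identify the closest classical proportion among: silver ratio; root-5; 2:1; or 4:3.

root-5

Ratio = 2665 / 1189 ≈ 2.241.
Distances: silver ratio 2.414 (Δ 0.173); root-5 2.236 (Δ 0.005); 2:1 2.000 (Δ 0.241); 4:3 1.333 (Δ 0.908).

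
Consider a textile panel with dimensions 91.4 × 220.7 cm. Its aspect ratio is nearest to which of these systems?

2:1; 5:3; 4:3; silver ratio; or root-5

silver ratio

220.7/91.4 ≈ 2.415. Nearest candidates are silver ratio (2.414, off by 0.001) and root-5 (2.236, off by 0.179).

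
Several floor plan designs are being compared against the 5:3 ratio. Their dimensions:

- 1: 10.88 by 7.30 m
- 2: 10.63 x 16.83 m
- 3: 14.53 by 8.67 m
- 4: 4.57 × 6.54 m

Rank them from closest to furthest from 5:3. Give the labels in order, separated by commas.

Ratios: 1 = 10.88 / 7.30 ≈ 1.490; 2 = 16.83 / 10.63 ≈ 1.583; 3 = 14.53 / 8.67 ≈ 1.676; 4 = 6.54 / 4.57 ≈ 1.431.
|Δ from 1.667|: 1 0.177; 2 0.084; 3 0.009; 4 0.236.

3, 2, 1, 4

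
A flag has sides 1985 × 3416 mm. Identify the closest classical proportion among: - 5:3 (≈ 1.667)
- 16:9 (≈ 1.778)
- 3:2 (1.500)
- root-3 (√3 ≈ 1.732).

root-3

Ratio = 3416 / 1985 ≈ 1.721.
Distances: 5:3 1.667 (Δ 0.054); 16:9 1.778 (Δ 0.057); 3:2 1.500 (Δ 0.221); root-3 1.732 (Δ 0.011).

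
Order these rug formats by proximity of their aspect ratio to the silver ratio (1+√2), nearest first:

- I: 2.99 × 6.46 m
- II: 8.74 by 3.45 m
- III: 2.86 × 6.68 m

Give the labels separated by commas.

I: 6.46/2.99 ≈ 2.161 → |2.161 − 2.414| = 0.253
II: 8.74/3.45 ≈ 2.533 → |2.533 − 2.414| = 0.119
III: 6.68/2.86 ≈ 2.336 → |2.336 − 2.414| = 0.078

III, II, I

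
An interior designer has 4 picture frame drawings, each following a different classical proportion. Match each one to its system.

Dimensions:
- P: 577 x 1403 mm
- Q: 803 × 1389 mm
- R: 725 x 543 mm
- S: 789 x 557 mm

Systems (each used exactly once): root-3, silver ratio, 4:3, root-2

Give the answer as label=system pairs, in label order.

P = 1403/577 ≈ 2.432 → silver ratio (2.414)
Q = 1389/803 ≈ 1.730 → root-3 (1.732)
R = 725/543 ≈ 1.335 → 4:3 (1.333)
S = 789/557 ≈ 1.417 → root-2 (1.414)

P=silver ratio, Q=root-3, R=4:3, S=root-2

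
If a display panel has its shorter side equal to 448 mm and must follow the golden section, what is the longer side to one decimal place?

golden ratio ≈ 1.61803.
Longer side = 448 × 1.61803 ≈ 724.877 → 724.9 mm.

724.9 mm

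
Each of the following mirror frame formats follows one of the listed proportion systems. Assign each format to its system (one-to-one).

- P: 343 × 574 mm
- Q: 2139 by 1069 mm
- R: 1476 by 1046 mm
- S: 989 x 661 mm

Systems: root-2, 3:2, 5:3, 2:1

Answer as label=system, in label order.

P = 574/343 ≈ 1.673 → 5:3 (1.667)
Q = 2139/1069 ≈ 2.001 → 2:1 (2.000)
R = 1476/1046 ≈ 1.411 → root-2 (1.414)
S = 989/661 ≈ 1.496 → 3:2 (1.500)

P=5:3, Q=2:1, R=root-2, S=3:2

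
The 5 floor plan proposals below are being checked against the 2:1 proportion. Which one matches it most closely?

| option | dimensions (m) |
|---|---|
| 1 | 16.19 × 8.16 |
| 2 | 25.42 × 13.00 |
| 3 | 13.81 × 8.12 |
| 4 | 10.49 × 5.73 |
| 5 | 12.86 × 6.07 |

Ratios (long/short): 1 ≈ 1.984; 2 ≈ 1.955; 3 ≈ 1.701; 4 ≈ 1.831; 5 ≈ 2.119.
2:1 ≈ 2.000; option 1 is nearest (Δ 0.016).

1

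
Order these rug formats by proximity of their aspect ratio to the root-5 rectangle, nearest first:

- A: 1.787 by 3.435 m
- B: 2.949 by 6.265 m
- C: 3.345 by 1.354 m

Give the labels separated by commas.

B, C, A

A: 3.435/1.787 ≈ 1.922 → |1.922 − 2.236| = 0.314
B: 6.265/2.949 ≈ 2.124 → |2.124 − 2.236| = 0.112
C: 3.345/1.354 ≈ 2.470 → |2.470 − 2.236| = 0.234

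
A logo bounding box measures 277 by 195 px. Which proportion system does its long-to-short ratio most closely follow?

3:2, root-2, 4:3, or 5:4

root-2

277/195 ≈ 1.421. Nearest candidates are root-2 (1.414, off by 0.007) and 3:2 (1.500, off by 0.079).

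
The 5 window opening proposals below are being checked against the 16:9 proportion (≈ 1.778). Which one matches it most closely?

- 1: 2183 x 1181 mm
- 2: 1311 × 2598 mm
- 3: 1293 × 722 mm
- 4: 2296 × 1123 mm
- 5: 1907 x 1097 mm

3

Target 16:9 ≈ 1.778.
1: 1.848 (Δ0.070)  2: 1.982 (Δ0.204)  3: 1.791 (Δ0.013)  4: 2.045 (Δ0.267)  5: 1.738 (Δ0.040)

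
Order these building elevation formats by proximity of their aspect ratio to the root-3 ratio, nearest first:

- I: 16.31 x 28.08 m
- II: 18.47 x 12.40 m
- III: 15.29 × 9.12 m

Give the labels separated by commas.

Ratios: I = 28.08 / 16.31 ≈ 1.722; II = 18.47 / 12.40 ≈ 1.490; III = 15.29 / 9.12 ≈ 1.677.
|Δ from 1.732|: I 0.010; II 0.242; III 0.055.

I, III, II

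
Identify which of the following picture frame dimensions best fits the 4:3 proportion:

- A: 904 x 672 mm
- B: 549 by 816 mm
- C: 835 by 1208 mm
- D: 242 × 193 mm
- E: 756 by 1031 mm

Ratios (long/short): A ≈ 1.345; B ≈ 1.486; C ≈ 1.447; D ≈ 1.254; E ≈ 1.364.
4:3 ≈ 1.333; option A is nearest (Δ 0.012).

A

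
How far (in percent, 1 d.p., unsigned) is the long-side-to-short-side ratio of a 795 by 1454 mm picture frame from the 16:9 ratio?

Ratio = 1454 / 795 ≈ 1.8289.
Ideal 16:9 ≈ 1.7778. |1.8289 − 1.7778| / 1.7778 ≈ 2.87% → 2.9%.

2.9%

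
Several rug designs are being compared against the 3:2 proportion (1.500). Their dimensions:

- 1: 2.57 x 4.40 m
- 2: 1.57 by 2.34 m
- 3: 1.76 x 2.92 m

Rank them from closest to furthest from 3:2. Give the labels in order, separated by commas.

2, 3, 1

1: 4.40/2.57 ≈ 1.712 → |1.712 − 1.500| = 0.212
2: 2.34/1.57 ≈ 1.490 → |1.490 − 1.500| = 0.010
3: 2.92/1.76 ≈ 1.659 → |1.659 − 1.500| = 0.159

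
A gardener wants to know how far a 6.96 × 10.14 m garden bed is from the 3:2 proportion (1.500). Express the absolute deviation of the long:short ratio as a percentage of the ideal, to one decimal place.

Ratio = 10.14 / 6.96 ≈ 1.4569.
Ideal 3:2 = 1.5000. |1.4569 − 1.5000| / 1.5000 ≈ 2.87% → 2.9%.

2.9%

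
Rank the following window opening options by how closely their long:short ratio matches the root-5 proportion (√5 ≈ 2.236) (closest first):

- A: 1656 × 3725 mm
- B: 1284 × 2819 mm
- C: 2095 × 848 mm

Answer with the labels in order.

Ratios: A = 3725 / 1656 ≈ 2.249; B = 2819 / 1284 ≈ 2.195; C = 2095 / 848 ≈ 2.471.
|Δ from 2.236|: A 0.013; B 0.041; C 0.235.

A, B, C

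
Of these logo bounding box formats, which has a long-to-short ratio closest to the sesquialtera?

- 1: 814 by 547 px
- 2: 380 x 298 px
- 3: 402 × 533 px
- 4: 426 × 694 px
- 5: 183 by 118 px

1

Ratios (long/short): 1 ≈ 1.488; 2 ≈ 1.275; 3 ≈ 1.326; 4 ≈ 1.629; 5 ≈ 1.551.
3:2 ≈ 1.500; option 1 is nearest (Δ 0.012).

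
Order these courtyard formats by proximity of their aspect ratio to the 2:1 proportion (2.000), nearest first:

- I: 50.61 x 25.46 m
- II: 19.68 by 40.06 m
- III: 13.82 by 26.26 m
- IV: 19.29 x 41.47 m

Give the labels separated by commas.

I, II, III, IV

I: 50.61/25.46 ≈ 1.988 → |1.988 − 2.000| = 0.012
II: 40.06/19.68 ≈ 2.036 → |2.036 − 2.000| = 0.036
III: 26.26/13.82 ≈ 1.900 → |1.900 − 2.000| = 0.100
IV: 41.47/19.29 ≈ 2.150 → |2.150 − 2.000| = 0.150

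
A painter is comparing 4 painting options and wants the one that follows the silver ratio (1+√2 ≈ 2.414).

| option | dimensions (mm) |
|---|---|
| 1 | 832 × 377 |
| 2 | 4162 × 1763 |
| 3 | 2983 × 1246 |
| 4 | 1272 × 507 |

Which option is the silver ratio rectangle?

3

Ratios (long/short): 1 ≈ 2.207; 2 ≈ 2.361; 3 ≈ 2.394; 4 ≈ 2.509.
silver ratio ≈ 2.414; option 3 is nearest (Δ 0.020).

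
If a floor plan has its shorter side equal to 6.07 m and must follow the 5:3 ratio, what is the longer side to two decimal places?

5:3 ≈ 1.66667.
Longer side = 6.07 × 1.66667 ≈ 10.1167 → 10.12 m.

10.12 m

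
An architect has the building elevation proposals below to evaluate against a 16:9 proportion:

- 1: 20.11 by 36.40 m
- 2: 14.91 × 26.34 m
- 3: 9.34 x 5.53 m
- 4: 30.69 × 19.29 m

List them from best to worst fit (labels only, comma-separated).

1: 36.40/20.11 ≈ 1.810 → |1.810 − 1.778| = 0.032
2: 26.34/14.91 ≈ 1.767 → |1.767 − 1.778| = 0.011
3: 9.34/5.53 ≈ 1.689 → |1.689 − 1.778| = 0.089
4: 30.69/19.29 ≈ 1.591 → |1.591 − 1.778| = 0.187

2, 1, 3, 4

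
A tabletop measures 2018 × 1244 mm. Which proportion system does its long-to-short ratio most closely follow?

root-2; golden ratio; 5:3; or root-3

2018/1244 ≈ 1.622. Nearest candidates are golden ratio (1.618, off by 0.004) and 5:3 (1.667, off by 0.045).

golden ratio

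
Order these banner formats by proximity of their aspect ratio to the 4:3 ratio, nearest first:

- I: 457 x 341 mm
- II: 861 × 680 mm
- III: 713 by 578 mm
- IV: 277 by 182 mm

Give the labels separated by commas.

I, II, III, IV

Ratios: I = 457 / 341 ≈ 1.340; II = 861 / 680 ≈ 1.266; III = 713 / 578 ≈ 1.234; IV = 277 / 182 ≈ 1.522.
|Δ from 1.333|: I 0.007; II 0.067; III 0.099; IV 0.189.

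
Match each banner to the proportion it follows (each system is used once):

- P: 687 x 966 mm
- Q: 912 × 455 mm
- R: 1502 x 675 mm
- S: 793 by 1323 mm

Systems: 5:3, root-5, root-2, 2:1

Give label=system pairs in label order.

Ratios: P ≈ 1.406; Q ≈ 2.004; R ≈ 2.225; S ≈ 1.668.
Targets: 5:3 ≈ 1.667; root-5 ≈ 2.236; root-2 ≈ 1.414; 2:1 ≈ 2.000.

P=root-2, Q=2:1, R=root-5, S=5:3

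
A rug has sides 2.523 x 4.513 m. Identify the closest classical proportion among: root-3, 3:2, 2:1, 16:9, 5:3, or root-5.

16:9

4.513/2.523 ≈ 1.789. Nearest candidates are 16:9 (1.778, off by 0.011) and root-3 (1.732, off by 0.057).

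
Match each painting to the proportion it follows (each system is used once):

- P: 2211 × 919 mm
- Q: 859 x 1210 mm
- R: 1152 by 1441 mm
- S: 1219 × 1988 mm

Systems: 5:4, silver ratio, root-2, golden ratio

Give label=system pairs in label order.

P = 2211/919 ≈ 2.406 → silver ratio (2.414)
Q = 1210/859 ≈ 1.409 → root-2 (1.414)
R = 1441/1152 ≈ 1.251 → 5:4 (1.250)
S = 1988/1219 ≈ 1.631 → golden ratio (1.618)

P=silver ratio, Q=root-2, R=5:4, S=golden ratio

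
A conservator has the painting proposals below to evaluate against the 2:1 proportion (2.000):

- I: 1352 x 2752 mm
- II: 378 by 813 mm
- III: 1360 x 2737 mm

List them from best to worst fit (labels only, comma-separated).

Ratios: I = 2752 / 1352 ≈ 2.036; II = 813 / 378 ≈ 2.151; III = 2737 / 1360 ≈ 2.013.
|Δ from 2.000|: I 0.036; II 0.151; III 0.013.

III, I, II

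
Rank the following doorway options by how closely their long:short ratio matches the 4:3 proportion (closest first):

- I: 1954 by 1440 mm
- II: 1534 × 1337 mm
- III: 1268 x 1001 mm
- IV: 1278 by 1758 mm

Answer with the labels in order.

I: 1954/1440 ≈ 1.357 → |1.357 − 1.333| = 0.024
II: 1534/1337 ≈ 1.147 → |1.147 − 1.333| = 0.186
III: 1268/1001 ≈ 1.267 → |1.267 − 1.333| = 0.066
IV: 1758/1278 ≈ 1.376 → |1.376 − 1.333| = 0.043

I, IV, III, II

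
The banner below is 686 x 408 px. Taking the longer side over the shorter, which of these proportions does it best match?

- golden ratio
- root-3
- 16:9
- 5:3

5:3

Ratio = 686 / 408 ≈ 1.681.
Distances: golden ratio 1.618 (Δ 0.063); root-3 1.732 (Δ 0.051); 16:9 1.778 (Δ 0.097); 5:3 1.667 (Δ 0.014).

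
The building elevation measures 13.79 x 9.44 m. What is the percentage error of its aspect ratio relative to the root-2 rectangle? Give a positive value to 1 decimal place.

Ratio = 13.79 / 9.44 ≈ 1.4608.
Ideal root-2 ≈ 1.4142. |1.4608 − 1.4142| / 1.4142 ≈ 3.30% → 3.3%.

3.3%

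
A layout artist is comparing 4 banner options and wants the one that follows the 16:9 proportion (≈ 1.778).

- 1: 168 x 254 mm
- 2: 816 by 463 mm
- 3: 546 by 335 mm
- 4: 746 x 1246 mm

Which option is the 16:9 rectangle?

Target 16:9 ≈ 1.778.
1: 1.512 (Δ0.266)  2: 1.762 (Δ0.016)  3: 1.630 (Δ0.148)  4: 1.670 (Δ0.108)

2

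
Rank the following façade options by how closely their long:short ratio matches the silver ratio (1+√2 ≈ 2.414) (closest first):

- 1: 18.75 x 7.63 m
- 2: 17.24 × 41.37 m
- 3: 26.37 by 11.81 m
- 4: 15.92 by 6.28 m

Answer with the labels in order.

2, 1, 4, 3

1: 18.75/7.63 ≈ 2.457 → |2.457 − 2.414| = 0.043
2: 41.37/17.24 ≈ 2.400 → |2.400 − 2.414| = 0.014
3: 26.37/11.81 ≈ 2.233 → |2.233 − 2.414| = 0.181
4: 15.92/6.28 ≈ 2.535 → |2.535 − 2.414| = 0.121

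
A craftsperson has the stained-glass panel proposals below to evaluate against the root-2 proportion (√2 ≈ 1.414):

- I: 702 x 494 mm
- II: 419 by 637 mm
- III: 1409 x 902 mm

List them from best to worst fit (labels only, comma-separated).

I, II, III

I: 702/494 ≈ 1.421 → |1.421 − 1.414| = 0.007
II: 637/419 ≈ 1.520 → |1.520 − 1.414| = 0.106
III: 1409/902 ≈ 1.562 → |1.562 − 1.414| = 0.148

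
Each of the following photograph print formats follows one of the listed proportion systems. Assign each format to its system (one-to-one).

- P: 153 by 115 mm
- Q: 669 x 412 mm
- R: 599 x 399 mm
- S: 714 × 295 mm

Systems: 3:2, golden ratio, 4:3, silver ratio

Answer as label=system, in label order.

Ratios: P ≈ 1.330; Q ≈ 1.624; R ≈ 1.501; S ≈ 2.420.
Targets: 3:2 ≈ 1.500; golden ratio ≈ 1.618; 4:3 ≈ 1.333; silver ratio ≈ 2.414.

P=4:3, Q=golden ratio, R=3:2, S=silver ratio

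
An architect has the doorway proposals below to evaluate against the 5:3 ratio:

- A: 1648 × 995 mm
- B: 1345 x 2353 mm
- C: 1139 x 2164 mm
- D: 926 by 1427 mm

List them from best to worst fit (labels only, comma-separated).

A, B, D, C

Ratios: A = 1648 / 995 ≈ 1.656; B = 2353 / 1345 ≈ 1.749; C = 2164 / 1139 ≈ 1.900; D = 1427 / 926 ≈ 1.541.
|Δ from 1.667|: A 0.011; B 0.082; C 0.233; D 0.126.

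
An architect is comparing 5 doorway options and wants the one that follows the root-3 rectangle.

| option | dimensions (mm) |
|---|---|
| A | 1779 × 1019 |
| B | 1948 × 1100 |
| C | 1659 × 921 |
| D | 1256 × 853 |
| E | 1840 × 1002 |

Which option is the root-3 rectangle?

Target root-3 ≈ 1.732.
A: 1.746 (Δ0.014)  B: 1.771 (Δ0.039)  C: 1.801 (Δ0.069)  D: 1.472 (Δ0.260)  E: 1.836 (Δ0.104)

A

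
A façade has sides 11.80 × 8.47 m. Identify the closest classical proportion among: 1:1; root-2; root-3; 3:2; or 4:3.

11.80/8.47 ≈ 1.393. Nearest candidates are root-2 (1.414, off by 0.021) and 4:3 (1.333, off by 0.060).

root-2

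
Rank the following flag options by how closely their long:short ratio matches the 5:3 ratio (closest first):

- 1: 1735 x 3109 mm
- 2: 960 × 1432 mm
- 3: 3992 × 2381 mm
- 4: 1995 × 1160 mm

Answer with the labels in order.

3, 4, 1, 2

Ratios: 1 = 3109 / 1735 ≈ 1.792; 2 = 1432 / 960 ≈ 1.492; 3 = 3992 / 2381 ≈ 1.677; 4 = 1995 / 1160 ≈ 1.720.
|Δ from 1.667|: 1 0.125; 2 0.175; 3 0.010; 4 0.053.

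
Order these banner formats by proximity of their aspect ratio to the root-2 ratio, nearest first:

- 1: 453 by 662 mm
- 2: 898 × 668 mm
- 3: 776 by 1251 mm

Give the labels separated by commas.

1, 2, 3

1: 662/453 ≈ 1.461 → |1.461 − 1.414| = 0.047
2: 898/668 ≈ 1.344 → |1.344 − 1.414| = 0.070
3: 1251/776 ≈ 1.612 → |1.612 − 1.414| = 0.198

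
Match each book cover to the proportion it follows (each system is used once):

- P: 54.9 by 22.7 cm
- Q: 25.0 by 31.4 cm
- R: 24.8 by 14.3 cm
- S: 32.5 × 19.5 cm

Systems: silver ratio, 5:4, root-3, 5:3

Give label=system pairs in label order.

P=silver ratio, Q=5:4, R=root-3, S=5:3

Ratios: P ≈ 2.419; Q ≈ 1.256; R ≈ 1.734; S ≈ 1.667.
Targets: silver ratio ≈ 2.414; 5:4 ≈ 1.250; root-3 ≈ 1.732; 5:3 ≈ 1.667.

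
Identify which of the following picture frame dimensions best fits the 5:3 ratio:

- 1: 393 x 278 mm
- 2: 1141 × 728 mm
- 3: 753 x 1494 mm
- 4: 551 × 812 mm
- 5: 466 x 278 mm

5

Ratios (long/short): 1 ≈ 1.414; 2 ≈ 1.567; 3 ≈ 1.984; 4 ≈ 1.474; 5 ≈ 1.676.
5:3 ≈ 1.667; option 5 is nearest (Δ 0.009).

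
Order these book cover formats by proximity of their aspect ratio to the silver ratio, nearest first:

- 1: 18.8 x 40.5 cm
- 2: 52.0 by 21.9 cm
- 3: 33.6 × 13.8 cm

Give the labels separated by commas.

3, 2, 1

1: 40.5/18.8 ≈ 2.154 → |2.154 − 2.414| = 0.260
2: 52.0/21.9 ≈ 2.374 → |2.374 − 2.414| = 0.040
3: 33.6/13.8 ≈ 2.435 → |2.435 − 2.414| = 0.021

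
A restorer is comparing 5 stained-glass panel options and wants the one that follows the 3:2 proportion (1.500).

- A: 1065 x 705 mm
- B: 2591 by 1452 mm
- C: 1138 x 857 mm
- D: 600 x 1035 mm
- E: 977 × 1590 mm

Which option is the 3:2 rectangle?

Target 3:2 ≈ 1.500.
A: 1.511 (Δ0.011)  B: 1.784 (Δ0.284)  C: 1.328 (Δ0.172)  D: 1.725 (Δ0.225)  E: 1.627 (Δ0.127)

A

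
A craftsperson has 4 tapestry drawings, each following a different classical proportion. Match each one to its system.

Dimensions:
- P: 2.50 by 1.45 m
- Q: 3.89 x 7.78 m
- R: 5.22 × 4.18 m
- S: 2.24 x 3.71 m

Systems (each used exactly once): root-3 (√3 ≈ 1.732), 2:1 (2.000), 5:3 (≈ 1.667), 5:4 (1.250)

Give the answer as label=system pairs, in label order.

P=root-3, Q=2:1, R=5:4, S=5:3

P = 2.50/1.45 ≈ 1.724 → root-3 (1.732)
Q = 7.78/3.89 ≈ 2.000 → 2:1 (2.000)
R = 5.22/4.18 ≈ 1.249 → 5:4 (1.250)
S = 3.71/2.24 ≈ 1.656 → 5:3 (1.667)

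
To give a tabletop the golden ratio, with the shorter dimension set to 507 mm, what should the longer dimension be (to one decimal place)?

820.3 mm

golden ratio ≈ 1.61803.
Longer side = 507 × 1.61803 ≈ 820.341 → 820.3 mm.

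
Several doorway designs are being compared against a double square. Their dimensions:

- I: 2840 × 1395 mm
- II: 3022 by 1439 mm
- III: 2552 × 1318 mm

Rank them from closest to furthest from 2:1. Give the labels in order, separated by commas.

I, III, II

I: 2840/1395 ≈ 2.036 → |2.036 − 2.000| = 0.036
II: 3022/1439 ≈ 2.100 → |2.100 − 2.000| = 0.100
III: 2552/1318 ≈ 1.936 → |1.936 − 2.000| = 0.064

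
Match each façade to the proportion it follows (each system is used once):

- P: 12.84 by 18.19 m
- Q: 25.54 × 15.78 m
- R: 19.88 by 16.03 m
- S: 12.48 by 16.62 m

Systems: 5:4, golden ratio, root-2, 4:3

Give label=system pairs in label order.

P = 18.19/12.84 ≈ 1.417 → root-2 (1.414)
Q = 25.54/15.78 ≈ 1.619 → golden ratio (1.618)
R = 19.88/16.03 ≈ 1.240 → 5:4 (1.250)
S = 16.62/12.48 ≈ 1.332 → 4:3 (1.333)

P=root-2, Q=golden ratio, R=5:4, S=4:3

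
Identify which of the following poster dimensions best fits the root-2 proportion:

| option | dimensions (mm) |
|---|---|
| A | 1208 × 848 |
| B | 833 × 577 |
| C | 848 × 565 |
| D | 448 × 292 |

Ratios (long/short): A ≈ 1.425; B ≈ 1.444; C ≈ 1.501; D ≈ 1.534.
root-2 ≈ 1.414; option A is nearest (Δ 0.011).

A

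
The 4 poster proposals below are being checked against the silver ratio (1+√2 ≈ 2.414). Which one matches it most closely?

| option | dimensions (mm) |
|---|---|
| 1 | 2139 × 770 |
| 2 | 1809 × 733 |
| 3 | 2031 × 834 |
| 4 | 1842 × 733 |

3

Target silver ratio ≈ 2.414.
1: 2.778 (Δ0.364)  2: 2.468 (Δ0.054)  3: 2.435 (Δ0.021)  4: 2.513 (Δ0.099)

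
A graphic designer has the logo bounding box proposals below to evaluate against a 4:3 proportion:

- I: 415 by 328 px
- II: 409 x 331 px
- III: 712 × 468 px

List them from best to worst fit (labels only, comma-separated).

Ratios: I = 415 / 328 ≈ 1.265; II = 409 / 331 ≈ 1.236; III = 712 / 468 ≈ 1.521.
|Δ from 1.333|: I 0.068; II 0.097; III 0.188.

I, II, III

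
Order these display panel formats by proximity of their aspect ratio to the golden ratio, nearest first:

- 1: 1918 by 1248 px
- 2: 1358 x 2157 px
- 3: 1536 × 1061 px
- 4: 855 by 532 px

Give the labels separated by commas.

1: 1918/1248 ≈ 1.537 → |1.537 − 1.618| = 0.081
2: 2157/1358 ≈ 1.588 → |1.588 − 1.618| = 0.030
3: 1536/1061 ≈ 1.448 → |1.448 − 1.618| = 0.170
4: 855/532 ≈ 1.607 → |1.607 − 1.618| = 0.011

4, 2, 1, 3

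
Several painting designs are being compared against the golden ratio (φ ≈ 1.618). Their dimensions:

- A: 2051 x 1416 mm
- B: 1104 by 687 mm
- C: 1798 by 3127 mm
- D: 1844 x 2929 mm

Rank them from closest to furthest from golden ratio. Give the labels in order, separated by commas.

A: 2051/1416 ≈ 1.448 → |1.448 − 1.618| = 0.170
B: 1104/687 ≈ 1.607 → |1.607 − 1.618| = 0.011
C: 3127/1798 ≈ 1.739 → |1.739 − 1.618| = 0.121
D: 2929/1844 ≈ 1.588 → |1.588 − 1.618| = 0.030

B, D, C, A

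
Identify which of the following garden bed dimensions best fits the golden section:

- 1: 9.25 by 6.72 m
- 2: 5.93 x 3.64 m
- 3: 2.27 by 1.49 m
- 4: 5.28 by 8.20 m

2

Ratios (long/short): 1 ≈ 1.376; 2 ≈ 1.629; 3 ≈ 1.523; 4 ≈ 1.553.
golden ratio ≈ 1.618; option 2 is nearest (Δ 0.011).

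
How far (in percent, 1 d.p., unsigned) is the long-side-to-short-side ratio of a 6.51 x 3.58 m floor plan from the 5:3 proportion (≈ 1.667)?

9.1%

Ratio = 6.51 / 3.58 ≈ 1.8184.
Ideal 5:3 ≈ 1.6667. |1.8184 − 1.6667| / 1.6667 ≈ 9.10% → 9.1%.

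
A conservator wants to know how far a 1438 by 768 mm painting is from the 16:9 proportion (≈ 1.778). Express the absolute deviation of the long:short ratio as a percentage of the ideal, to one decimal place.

5.3%

Ratio = 1438 / 768 ≈ 1.8724.
Ideal 16:9 ≈ 1.7778. |1.8724 − 1.7778| / 1.7778 ≈ 5.32% → 5.3%.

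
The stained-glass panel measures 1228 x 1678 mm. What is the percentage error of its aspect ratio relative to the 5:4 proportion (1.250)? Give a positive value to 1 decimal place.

9.3%

Ratio = 1678 / 1228 ≈ 1.3664.
Ideal 5:4 = 1.2500. |1.3664 − 1.2500| / 1.2500 ≈ 9.31% → 9.3%.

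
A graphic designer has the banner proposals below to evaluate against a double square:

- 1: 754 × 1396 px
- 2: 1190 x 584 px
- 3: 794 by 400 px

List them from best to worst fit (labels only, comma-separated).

3, 2, 1

1: 1396/754 ≈ 1.851 → |1.851 − 2.000| = 0.149
2: 1190/584 ≈ 2.038 → |2.038 − 2.000| = 0.038
3: 794/400 ≈ 1.985 → |1.985 − 2.000| = 0.015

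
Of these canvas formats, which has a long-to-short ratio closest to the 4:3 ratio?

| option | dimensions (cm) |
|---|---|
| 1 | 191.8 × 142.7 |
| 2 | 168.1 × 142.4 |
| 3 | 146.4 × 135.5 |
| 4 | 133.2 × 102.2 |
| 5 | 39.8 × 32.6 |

1

Target 4:3 ≈ 1.333.
1: 1.344 (Δ0.011)  2: 1.180 (Δ0.153)  3: 1.080 (Δ0.253)  4: 1.303 (Δ0.030)  5: 1.221 (Δ0.112)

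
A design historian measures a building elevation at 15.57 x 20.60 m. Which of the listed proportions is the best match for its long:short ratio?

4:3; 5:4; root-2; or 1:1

4:3

20.60/15.57 ≈ 1.323. Nearest candidates are 4:3 (1.333, off by 0.010) and 5:4 (1.250, off by 0.073).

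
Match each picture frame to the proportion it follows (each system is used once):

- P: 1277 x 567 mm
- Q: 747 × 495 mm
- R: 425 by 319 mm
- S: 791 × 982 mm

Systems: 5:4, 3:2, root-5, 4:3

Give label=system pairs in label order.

P=root-5, Q=3:2, R=4:3, S=5:4

Ratios: P ≈ 2.252; Q ≈ 1.509; R ≈ 1.332; S ≈ 1.241.
Targets: 5:4 ≈ 1.250; 3:2 ≈ 1.500; root-5 ≈ 2.236; 4:3 ≈ 1.333.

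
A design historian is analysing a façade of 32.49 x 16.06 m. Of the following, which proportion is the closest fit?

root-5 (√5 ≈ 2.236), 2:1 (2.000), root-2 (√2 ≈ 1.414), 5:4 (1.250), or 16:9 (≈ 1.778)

2:1

Ratio = 32.49 / 16.06 ≈ 2.023.
Distances: root-5 2.236 (Δ 0.213); 2:1 2.000 (Δ 0.023); root-2 1.414 (Δ 0.609); 5:4 1.250 (Δ 0.773); 16:9 1.778 (Δ 0.245).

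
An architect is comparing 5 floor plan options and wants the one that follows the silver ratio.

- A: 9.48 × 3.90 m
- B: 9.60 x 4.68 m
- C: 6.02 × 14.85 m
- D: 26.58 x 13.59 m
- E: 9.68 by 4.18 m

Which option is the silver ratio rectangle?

A

Ratios (long/short): A ≈ 2.431; B ≈ 2.051; C ≈ 2.467; D ≈ 1.956; E ≈ 2.316.
silver ratio ≈ 2.414; option A is nearest (Δ 0.017).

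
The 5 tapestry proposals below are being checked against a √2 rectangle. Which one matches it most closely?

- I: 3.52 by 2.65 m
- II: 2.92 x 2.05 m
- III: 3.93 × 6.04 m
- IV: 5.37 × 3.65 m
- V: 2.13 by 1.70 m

Ratios (long/short): I ≈ 1.328; II ≈ 1.424; III ≈ 1.537; IV ≈ 1.471; V ≈ 1.253.
root-2 ≈ 1.414; option II is nearest (Δ 0.010).

II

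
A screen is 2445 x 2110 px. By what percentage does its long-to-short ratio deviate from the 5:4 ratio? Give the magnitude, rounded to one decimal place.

Ratio = 2445 / 2110 ≈ 1.1588.
Ideal 5:4 = 1.2500. |1.1588 − 1.2500| / 1.2500 ≈ 7.30% → 7.3%.

7.3%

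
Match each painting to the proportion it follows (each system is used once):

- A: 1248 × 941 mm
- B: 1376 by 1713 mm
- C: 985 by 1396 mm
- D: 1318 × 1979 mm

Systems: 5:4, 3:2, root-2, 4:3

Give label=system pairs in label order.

Ratios: A ≈ 1.326; B ≈ 1.245; C ≈ 1.417; D ≈ 1.502.
Targets: 5:4 ≈ 1.250; 3:2 ≈ 1.500; root-2 ≈ 1.414; 4:3 ≈ 1.333.

A=4:3, B=5:4, C=root-2, D=3:2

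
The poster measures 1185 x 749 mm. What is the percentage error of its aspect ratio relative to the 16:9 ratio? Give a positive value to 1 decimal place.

Ratio = 1185 / 749 ≈ 1.5821.
Ideal 16:9 ≈ 1.7778. |1.5821 − 1.7778| / 1.7778 ≈ 11.01% → 11.0%.

11.0%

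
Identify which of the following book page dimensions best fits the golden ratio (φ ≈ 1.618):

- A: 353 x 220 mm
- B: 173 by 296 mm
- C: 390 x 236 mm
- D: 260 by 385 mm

Ratios (long/short): A ≈ 1.605; B ≈ 1.711; C ≈ 1.653; D ≈ 1.481.
golden ratio ≈ 1.618; option A is nearest (Δ 0.013).

A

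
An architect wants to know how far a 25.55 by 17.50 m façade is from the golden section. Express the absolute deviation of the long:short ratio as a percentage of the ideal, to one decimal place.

9.8%

Ratio = 25.55 / 17.50 ≈ 1.4600.
Ideal golden ratio ≈ 1.6180. |1.4600 − 1.6180| / 1.6180 ≈ 9.77% → 9.8%.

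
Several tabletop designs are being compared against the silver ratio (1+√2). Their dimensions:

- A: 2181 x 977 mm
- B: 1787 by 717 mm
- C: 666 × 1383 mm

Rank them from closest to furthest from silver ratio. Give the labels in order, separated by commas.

Ratios: A = 2181 / 977 ≈ 2.232; B = 1787 / 717 ≈ 2.492; C = 1383 / 666 ≈ 2.077.
|Δ from 2.414|: A 0.182; B 0.078; C 0.337.

B, A, C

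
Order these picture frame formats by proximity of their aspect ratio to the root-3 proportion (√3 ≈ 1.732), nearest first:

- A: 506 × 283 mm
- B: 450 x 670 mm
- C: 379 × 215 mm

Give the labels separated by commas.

A: 506/283 ≈ 1.788 → |1.788 − 1.732| = 0.056
B: 670/450 ≈ 1.489 → |1.489 − 1.732| = 0.243
C: 379/215 ≈ 1.763 → |1.763 − 1.732| = 0.031

C, A, B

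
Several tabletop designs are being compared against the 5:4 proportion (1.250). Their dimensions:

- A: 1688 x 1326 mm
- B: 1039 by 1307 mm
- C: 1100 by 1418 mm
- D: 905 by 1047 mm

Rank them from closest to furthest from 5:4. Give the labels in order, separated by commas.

Ratios: A = 1688 / 1326 ≈ 1.273; B = 1307 / 1039 ≈ 1.258; C = 1418 / 1100 ≈ 1.289; D = 1047 / 905 ≈ 1.157.
|Δ from 1.250|: A 0.023; B 0.008; C 0.039; D 0.093.

B, A, C, D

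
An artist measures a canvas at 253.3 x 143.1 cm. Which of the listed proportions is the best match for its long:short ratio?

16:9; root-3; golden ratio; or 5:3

16:9

Ratio = 253.3 / 143.1 ≈ 1.770.
Distances: 16:9 1.778 (Δ 0.008); root-3 1.732 (Δ 0.038); golden ratio 1.618 (Δ 0.152); 5:3 1.667 (Δ 0.103).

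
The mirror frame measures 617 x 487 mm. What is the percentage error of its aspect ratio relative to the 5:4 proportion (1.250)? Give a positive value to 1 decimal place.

Ratio = 617 / 487 ≈ 1.2669.
Ideal 5:4 = 1.2500. |1.2669 − 1.2500| / 1.2500 ≈ 1.35% → 1.4%.

1.4%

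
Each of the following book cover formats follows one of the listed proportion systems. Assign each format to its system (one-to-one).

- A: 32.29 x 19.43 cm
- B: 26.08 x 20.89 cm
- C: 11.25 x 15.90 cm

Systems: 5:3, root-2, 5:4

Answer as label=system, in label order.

A=5:3, B=5:4, C=root-2

A = 32.29/19.43 ≈ 1.662 → 5:3 (1.667)
B = 26.08/20.89 ≈ 1.248 → 5:4 (1.250)
C = 15.90/11.25 ≈ 1.413 → root-2 (1.414)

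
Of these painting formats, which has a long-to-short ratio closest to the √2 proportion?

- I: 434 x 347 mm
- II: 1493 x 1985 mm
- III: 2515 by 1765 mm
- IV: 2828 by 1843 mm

III

Ratios (long/short): I ≈ 1.251; II ≈ 1.330; III ≈ 1.425; IV ≈ 1.534.
root-2 ≈ 1.414; option III is nearest (Δ 0.011).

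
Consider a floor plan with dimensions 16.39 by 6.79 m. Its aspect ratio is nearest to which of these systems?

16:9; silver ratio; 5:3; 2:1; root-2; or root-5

silver ratio

16.39/6.79 ≈ 2.414. Nearest candidates are silver ratio (2.414, off by 0.000) and root-5 (2.236, off by 0.178).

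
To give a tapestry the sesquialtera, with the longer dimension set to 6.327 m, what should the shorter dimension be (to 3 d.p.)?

4.218 m

3:2 = 1.50000.
Shorter side = 6.327 ÷ 1.50000 ≈ 4.21800 → 4.218 m.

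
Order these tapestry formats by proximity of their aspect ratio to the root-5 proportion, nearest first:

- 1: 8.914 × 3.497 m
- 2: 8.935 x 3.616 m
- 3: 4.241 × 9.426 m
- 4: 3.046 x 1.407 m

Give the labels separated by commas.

3, 4, 2, 1

1: 8.914/3.497 ≈ 2.549 → |2.549 − 2.236| = 0.313
2: 8.935/3.616 ≈ 2.471 → |2.471 − 2.236| = 0.235
3: 9.426/4.241 ≈ 2.223 → |2.223 − 2.236| = 0.013
4: 3.046/1.407 ≈ 2.165 → |2.165 − 2.236| = 0.071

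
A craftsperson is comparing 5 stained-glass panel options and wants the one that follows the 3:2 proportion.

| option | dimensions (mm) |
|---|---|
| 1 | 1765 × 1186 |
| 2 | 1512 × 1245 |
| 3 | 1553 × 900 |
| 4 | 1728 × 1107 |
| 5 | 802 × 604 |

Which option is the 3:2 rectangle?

1

Ratios (long/short): 1 ≈ 1.488; 2 ≈ 1.214; 3 ≈ 1.726; 4 ≈ 1.561; 5 ≈ 1.328.
3:2 ≈ 1.500; option 1 is nearest (Δ 0.012).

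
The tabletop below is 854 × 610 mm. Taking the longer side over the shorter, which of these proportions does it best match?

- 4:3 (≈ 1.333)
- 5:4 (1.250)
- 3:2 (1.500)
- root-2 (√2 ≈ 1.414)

root-2

Ratio = 854 / 610 ≈ 1.400.
Distances: 4:3 1.333 (Δ 0.067); 5:4 1.250 (Δ 0.150); 3:2 1.500 (Δ 0.100); root-2 1.414 (Δ 0.014).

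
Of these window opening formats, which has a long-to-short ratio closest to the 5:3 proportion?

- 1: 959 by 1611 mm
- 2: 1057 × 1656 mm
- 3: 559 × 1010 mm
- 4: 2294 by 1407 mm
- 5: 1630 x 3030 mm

1

Ratios (long/short): 1 ≈ 1.680; 2 ≈ 1.567; 3 ≈ 1.807; 4 ≈ 1.630; 5 ≈ 1.859.
5:3 ≈ 1.667; option 1 is nearest (Δ 0.013).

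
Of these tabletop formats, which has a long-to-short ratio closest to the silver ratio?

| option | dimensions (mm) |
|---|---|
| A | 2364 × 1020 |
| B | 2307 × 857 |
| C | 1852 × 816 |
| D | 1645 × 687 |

D

Ratios (long/short): A ≈ 2.318; B ≈ 2.692; C ≈ 2.270; D ≈ 2.394.
silver ratio ≈ 2.414; option D is nearest (Δ 0.020).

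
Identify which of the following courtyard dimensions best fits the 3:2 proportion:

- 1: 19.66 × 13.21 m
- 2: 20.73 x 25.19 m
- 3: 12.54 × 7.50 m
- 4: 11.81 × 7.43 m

Ratios (long/short): 1 ≈ 1.488; 2 ≈ 1.215; 3 ≈ 1.672; 4 ≈ 1.590.
3:2 ≈ 1.500; option 1 is nearest (Δ 0.012).

1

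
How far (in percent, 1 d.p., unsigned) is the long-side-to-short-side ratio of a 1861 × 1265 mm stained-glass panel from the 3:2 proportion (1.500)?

Ratio = 1861 / 1265 ≈ 1.4711.
Ideal 3:2 = 1.5000. |1.4711 − 1.5000| / 1.5000 ≈ 1.93% → 1.9%.

1.9%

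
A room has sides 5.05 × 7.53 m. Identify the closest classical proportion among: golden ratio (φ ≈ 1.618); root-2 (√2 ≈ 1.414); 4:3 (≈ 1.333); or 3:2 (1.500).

3:2

Ratio = 7.53 / 5.05 ≈ 1.491.
Distances: golden ratio 1.618 (Δ 0.127); root-2 1.414 (Δ 0.077); 4:3 1.333 (Δ 0.158); 3:2 1.500 (Δ 0.009).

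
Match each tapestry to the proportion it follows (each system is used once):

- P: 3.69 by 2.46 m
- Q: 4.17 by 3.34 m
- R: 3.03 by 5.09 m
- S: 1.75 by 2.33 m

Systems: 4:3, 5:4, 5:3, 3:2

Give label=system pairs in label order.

P=3:2, Q=5:4, R=5:3, S=4:3

P = 3.69/2.46 ≈ 1.500 → 3:2 (1.500)
Q = 4.17/3.34 ≈ 1.249 → 5:4 (1.250)
R = 5.09/3.03 ≈ 1.680 → 5:3 (1.667)
S = 2.33/1.75 ≈ 1.331 → 4:3 (1.333)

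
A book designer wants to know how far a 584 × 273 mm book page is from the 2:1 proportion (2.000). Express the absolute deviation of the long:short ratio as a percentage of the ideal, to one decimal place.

Ratio = 584 / 273 ≈ 2.1392.
Ideal 2:1 = 2.0000. |2.1392 − 2.0000| / 2.0000 ≈ 6.96% → 7.0%.

7.0%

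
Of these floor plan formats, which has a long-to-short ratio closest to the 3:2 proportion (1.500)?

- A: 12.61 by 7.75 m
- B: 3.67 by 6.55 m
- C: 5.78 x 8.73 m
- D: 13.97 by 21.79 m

Target 3:2 ≈ 1.500.
A: 1.627 (Δ0.127)  B: 1.785 (Δ0.285)  C: 1.510 (Δ0.010)  D: 1.560 (Δ0.060)

C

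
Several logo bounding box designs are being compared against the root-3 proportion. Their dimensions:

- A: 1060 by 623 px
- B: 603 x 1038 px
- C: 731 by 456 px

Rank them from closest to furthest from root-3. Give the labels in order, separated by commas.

B, A, C

A: 1060/623 ≈ 1.701 → |1.701 − 1.732| = 0.031
B: 1038/603 ≈ 1.721 → |1.721 − 1.732| = 0.011
C: 731/456 ≈ 1.603 → |1.603 − 1.732| = 0.129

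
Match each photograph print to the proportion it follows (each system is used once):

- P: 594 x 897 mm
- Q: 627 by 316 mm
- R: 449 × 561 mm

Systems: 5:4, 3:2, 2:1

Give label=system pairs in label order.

Ratios: P ≈ 1.510; Q ≈ 1.984; R ≈ 1.249.
Targets: 5:4 ≈ 1.250; 3:2 ≈ 1.500; 2:1 ≈ 2.000.

P=3:2, Q=2:1, R=5:4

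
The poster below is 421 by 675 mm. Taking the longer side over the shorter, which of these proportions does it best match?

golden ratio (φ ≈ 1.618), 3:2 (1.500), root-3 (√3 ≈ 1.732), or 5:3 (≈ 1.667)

Ratio = 675 / 421 ≈ 1.603.
Distances: golden ratio 1.618 (Δ 0.015); 3:2 1.500 (Δ 0.103); root-3 1.732 (Δ 0.129); 5:3 1.667 (Δ 0.064).

golden ratio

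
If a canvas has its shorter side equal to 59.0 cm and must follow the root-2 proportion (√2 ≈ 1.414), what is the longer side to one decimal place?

root-2 ≈ 1.41421.
Longer side = 59.0 × 1.41421 ≈ 83.438 → 83.4 cm.

83.4 cm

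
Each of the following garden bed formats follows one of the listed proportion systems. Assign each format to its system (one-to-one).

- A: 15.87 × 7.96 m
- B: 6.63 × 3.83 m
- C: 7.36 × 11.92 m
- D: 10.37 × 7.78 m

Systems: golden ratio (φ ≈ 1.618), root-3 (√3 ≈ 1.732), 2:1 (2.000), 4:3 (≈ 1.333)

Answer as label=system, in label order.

A = 15.87/7.96 ≈ 1.994 → 2:1 (2.000)
B = 6.63/3.83 ≈ 1.731 → root-3 (1.732)
C = 11.92/7.36 ≈ 1.620 → golden ratio (1.618)
D = 10.37/7.78 ≈ 1.333 → 4:3 (1.333)

A=2:1, B=root-3, C=golden ratio, D=4:3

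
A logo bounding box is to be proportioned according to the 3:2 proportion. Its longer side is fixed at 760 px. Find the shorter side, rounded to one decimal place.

506.7 px

3:2 = 1.50000.
Shorter side = 760 ÷ 1.50000 ≈ 506.667 → 506.7 px.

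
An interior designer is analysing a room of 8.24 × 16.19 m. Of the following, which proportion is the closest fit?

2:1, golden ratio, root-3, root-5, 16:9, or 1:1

2:1

16.19/8.24 ≈ 1.965. Nearest candidates are 2:1 (2.000, off by 0.035) and 16:9 (1.778, off by 0.187).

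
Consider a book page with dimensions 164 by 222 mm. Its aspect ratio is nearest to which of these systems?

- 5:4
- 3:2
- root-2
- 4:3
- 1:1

4:3

Ratio = 222 / 164 ≈ 1.354.
Distances: 5:4 1.250 (Δ 0.104); 3:2 1.500 (Δ 0.146); root-2 1.414 (Δ 0.060); 4:3 1.333 (Δ 0.021); 1:1 1.000 (Δ 0.354).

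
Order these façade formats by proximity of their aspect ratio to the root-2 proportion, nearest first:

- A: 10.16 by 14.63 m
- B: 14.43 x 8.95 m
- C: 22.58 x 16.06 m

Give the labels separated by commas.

A: 14.63/10.16 ≈ 1.440 → |1.440 − 1.414| = 0.026
B: 14.43/8.95 ≈ 1.612 → |1.612 − 1.414| = 0.198
C: 22.58/16.06 ≈ 1.406 → |1.406 − 1.414| = 0.008

C, A, B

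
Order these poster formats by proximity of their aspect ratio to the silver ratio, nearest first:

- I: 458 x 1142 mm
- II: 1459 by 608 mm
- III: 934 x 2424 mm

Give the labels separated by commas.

I: 1142/458 ≈ 2.493 → |2.493 − 2.414| = 0.079
II: 1459/608 ≈ 2.400 → |2.400 − 2.414| = 0.014
III: 2424/934 ≈ 2.595 → |2.595 − 2.414| = 0.181

II, I, III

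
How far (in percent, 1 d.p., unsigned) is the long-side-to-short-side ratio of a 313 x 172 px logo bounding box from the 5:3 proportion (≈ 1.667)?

9.2%

Ratio = 313 / 172 ≈ 1.8198.
Ideal 5:3 ≈ 1.6667. |1.8198 − 1.6667| / 1.6667 ≈ 9.19% → 9.2%.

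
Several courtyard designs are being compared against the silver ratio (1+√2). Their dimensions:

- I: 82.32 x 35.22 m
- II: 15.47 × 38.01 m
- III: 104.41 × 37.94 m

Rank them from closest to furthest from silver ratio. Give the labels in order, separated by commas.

I: 82.32/35.22 ≈ 2.337 → |2.337 − 2.414| = 0.077
II: 38.01/15.47 ≈ 2.457 → |2.457 − 2.414| = 0.043
III: 104.41/37.94 ≈ 2.752 → |2.752 − 2.414| = 0.338

II, I, III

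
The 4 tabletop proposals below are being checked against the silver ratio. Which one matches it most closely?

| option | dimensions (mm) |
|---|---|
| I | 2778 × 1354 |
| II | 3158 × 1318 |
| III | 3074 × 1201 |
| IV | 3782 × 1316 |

II

Ratios (long/short): I ≈ 2.052; II ≈ 2.396; III ≈ 2.560; IV ≈ 2.874.
silver ratio ≈ 2.414; option II is nearest (Δ 0.018).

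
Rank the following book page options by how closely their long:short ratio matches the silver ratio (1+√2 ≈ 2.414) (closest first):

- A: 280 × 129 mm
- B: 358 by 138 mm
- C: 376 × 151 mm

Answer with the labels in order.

C, B, A

Ratios: A = 280 / 129 ≈ 2.171; B = 358 / 138 ≈ 2.594; C = 376 / 151 ≈ 2.490.
|Δ from 2.414|: A 0.243; B 0.180; C 0.076.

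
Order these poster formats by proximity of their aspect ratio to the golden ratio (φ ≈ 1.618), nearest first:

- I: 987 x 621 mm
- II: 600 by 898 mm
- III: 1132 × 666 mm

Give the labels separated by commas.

I, III, II

Ratios: I = 987 / 621 ≈ 1.589; II = 898 / 600 ≈ 1.497; III = 1132 / 666 ≈ 1.700.
|Δ from 1.618|: I 0.029; II 0.121; III 0.082.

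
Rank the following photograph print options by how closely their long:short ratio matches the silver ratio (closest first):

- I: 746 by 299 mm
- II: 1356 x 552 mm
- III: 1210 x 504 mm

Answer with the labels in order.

Ratios: I = 746 / 299 ≈ 2.495; II = 1356 / 552 ≈ 2.457; III = 1210 / 504 ≈ 2.401.
|Δ from 2.414|: I 0.081; II 0.043; III 0.013.

III, II, I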